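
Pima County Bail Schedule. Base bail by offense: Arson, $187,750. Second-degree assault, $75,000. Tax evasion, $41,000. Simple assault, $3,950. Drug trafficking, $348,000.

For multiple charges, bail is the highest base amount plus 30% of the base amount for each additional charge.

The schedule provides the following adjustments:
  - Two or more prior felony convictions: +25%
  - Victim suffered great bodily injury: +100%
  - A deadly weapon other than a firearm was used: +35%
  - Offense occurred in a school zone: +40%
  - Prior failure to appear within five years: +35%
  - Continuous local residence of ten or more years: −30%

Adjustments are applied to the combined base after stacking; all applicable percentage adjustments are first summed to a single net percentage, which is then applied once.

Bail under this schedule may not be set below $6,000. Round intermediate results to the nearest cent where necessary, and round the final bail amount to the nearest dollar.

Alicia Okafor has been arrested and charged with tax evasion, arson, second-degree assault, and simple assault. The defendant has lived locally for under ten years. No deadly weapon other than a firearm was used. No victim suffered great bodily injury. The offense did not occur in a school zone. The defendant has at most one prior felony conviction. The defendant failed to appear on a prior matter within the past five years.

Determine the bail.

$302,042

Base amounts from the schedule: tax evasion $41,000; arson $187,750; second-degree assault $75,000; simple assault $3,950.
Stacking rule: highest base plus 30% of each additional charge. Highest is arson at $187,750. Additional: $41,000 × 30% = $12,300; $75,000 × 30% = $22,500; $3,950 × 30% = $1,185. Combined base = $187,750 + $35,985 = $223,735.
Prior failure to appear within five years (+35%): $223,735 × 1.35 = $302,042.25.
$302,042.25 is at or above the $6,000 minimum.
Rounded to the nearest dollar: $302,042.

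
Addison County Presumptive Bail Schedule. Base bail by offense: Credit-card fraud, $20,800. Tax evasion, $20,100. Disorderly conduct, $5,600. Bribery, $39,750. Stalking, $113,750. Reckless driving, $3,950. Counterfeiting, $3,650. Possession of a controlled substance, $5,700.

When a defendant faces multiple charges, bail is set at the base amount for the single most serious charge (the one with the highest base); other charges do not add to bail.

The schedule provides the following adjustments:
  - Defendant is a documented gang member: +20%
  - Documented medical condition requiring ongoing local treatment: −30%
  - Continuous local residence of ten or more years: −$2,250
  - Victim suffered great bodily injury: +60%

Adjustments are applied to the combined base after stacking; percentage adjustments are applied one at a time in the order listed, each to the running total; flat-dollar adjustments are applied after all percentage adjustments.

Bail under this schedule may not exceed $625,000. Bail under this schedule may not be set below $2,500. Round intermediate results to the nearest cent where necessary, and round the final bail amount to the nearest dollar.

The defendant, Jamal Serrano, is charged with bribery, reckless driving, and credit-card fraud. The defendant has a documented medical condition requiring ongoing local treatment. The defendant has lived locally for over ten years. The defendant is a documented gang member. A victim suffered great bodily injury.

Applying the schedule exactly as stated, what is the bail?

$51,174

Base amounts from the schedule: bribery $39,750; reckless driving $3,950; credit-card fraud $20,800.
Stacking rule: use the highest base only. Highest is bribery at $39,750. Combined base = $39,750.
Defendant is a documented gang member (+20%): $39,750 × 1.2 = $47,700.
Documented medical condition requiring ongoing local treatment (−30%): $47,700 × 0.7 = $33,390.
Victim suffered great bodily injury (+60%): $33,390 × 1.6 = $53,424.
Continuous local residence of ten or more years (−$2,250 flat): $53,424 − $2,250 = $51,174.
$51,174 is within the $625,000 maximum.
$51,174 is at or above the $2,500 minimum.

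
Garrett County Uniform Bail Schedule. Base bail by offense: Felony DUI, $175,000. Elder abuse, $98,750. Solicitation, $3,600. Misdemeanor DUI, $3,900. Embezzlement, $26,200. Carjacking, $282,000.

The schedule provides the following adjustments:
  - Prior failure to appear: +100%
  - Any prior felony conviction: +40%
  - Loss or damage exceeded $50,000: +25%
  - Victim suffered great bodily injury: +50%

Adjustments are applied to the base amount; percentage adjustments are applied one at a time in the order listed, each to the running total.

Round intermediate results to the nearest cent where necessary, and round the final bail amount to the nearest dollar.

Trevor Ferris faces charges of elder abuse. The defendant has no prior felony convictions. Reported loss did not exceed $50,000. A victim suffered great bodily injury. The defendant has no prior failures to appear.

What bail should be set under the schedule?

Base amounts from the schedule: elder abuse $98,750.
Single charge. Combined base = $98,750.
Victim suffered great bodily injury (+50%): $98,750 × 1.5 = $148,125.

$148,125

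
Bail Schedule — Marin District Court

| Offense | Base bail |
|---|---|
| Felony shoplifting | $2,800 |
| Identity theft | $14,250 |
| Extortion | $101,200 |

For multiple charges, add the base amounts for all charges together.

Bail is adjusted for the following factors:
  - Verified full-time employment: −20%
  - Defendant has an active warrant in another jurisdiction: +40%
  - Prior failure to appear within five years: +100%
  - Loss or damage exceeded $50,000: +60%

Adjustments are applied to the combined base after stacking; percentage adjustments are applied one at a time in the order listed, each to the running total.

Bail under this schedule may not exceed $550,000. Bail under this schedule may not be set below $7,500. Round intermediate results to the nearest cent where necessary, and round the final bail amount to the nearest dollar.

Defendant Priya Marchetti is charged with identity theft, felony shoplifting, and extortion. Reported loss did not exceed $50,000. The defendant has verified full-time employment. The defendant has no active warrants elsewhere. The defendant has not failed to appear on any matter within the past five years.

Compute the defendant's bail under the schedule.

$94,600

Base amounts from the schedule: identity theft $14,250; felony shoplifting $2,800; extortion $101,200.
Stacking rule: sum of all bases. $14,250 + $2,800 + $101,200 = $118,250.
Verified full-time employment (−20%): $118,250 × 0.8 = $94,600.
$94,600 is within the $550,000 maximum.
$94,600 is at or above the $7,500 minimum.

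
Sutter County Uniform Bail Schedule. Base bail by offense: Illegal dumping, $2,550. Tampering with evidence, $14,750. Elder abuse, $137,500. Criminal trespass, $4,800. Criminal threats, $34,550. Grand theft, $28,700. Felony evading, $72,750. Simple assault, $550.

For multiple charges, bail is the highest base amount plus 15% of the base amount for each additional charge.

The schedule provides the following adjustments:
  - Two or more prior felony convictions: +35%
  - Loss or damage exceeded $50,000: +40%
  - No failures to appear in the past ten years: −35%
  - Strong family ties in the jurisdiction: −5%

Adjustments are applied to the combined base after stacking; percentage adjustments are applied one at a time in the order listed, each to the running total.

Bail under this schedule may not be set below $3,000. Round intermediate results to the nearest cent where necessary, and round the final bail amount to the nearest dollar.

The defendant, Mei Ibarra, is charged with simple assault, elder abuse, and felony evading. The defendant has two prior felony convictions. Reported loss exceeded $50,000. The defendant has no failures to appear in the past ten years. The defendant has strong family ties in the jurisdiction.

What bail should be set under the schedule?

$173,305

Base amounts from the schedule: simple assault $550; elder abuse $137,500; felony evading $72,750.
Stacking rule: highest base plus 15% of each additional charge. Highest is elder abuse at $137,500. Additional: $550 × 15% = $82.50; $72,750 × 15% = $10,912.50. Combined base = $137,500 + $10,995 = $148,495.
Two or more prior felony convictions (+35%): $148,495 × 1.35 = $200,468.25.
Loss or damage exceeded $50,000 (+40%): $200,468.25 × 1.4 = $280,655.55.
No failures to appear in the past ten years (−35%): $280,655.55 × 0.65 = $182,426.11.
Strong family ties in the jurisdiction (−5%): $182,426.11 × 0.95 = $173,304.80.
$173,304.80 is at or above the $3,000 minimum.
Rounded to the nearest dollar: $173,305.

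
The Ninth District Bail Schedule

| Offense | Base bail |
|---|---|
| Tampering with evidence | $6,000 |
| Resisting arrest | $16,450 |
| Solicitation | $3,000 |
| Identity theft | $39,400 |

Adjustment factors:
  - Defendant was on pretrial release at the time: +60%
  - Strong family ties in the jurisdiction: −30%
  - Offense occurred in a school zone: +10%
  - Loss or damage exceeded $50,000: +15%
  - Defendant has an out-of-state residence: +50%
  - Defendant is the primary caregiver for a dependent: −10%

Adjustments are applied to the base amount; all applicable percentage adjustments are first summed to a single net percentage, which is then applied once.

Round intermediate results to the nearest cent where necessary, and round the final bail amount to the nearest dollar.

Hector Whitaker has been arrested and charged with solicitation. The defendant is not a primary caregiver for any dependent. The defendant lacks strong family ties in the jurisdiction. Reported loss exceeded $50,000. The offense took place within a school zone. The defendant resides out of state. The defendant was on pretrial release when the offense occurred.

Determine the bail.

$7,050

Base amounts from the schedule: solicitation $3,000.
Single charge. Combined base = $3,000.
Net percentage adjustment: +60% +10% +15% +50% = +135%. $3,000 × 2.35 = $7,050.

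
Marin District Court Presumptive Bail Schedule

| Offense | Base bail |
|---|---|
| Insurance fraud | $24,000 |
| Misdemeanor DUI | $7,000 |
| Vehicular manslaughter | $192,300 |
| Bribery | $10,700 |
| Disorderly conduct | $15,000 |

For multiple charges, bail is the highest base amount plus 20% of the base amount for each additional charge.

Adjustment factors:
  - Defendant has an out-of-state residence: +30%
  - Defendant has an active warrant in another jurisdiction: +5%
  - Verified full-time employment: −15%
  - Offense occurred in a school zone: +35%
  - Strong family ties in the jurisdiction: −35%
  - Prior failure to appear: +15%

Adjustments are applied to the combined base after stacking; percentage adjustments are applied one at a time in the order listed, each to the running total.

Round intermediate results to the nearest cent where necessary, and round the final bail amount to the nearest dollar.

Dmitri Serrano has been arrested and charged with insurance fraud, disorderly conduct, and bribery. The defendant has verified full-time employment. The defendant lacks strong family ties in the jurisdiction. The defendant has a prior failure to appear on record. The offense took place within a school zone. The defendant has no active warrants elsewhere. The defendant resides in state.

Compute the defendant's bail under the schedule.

Base amounts from the schedule: insurance fraud $24,000; disorderly conduct $15,000; bribery $10,700.
Stacking rule: highest base plus 20% of each additional charge. Highest is insurance fraud at $24,000. Additional: $15,000 × 20% = $3,000; $10,700 × 20% = $2,140. Combined base = $24,000 + $5,140 = $29,140.
Verified full-time employment (−15%): $29,140 × 0.85 = $24,769.
Offense occurred in a school zone (+35%): $24,769 × 1.35 = $33,438.15.
Prior failure to appear (+15%): $33,438.15 × 1.15 = $38,453.87.
Rounded to the nearest dollar: $38,454.

$38,454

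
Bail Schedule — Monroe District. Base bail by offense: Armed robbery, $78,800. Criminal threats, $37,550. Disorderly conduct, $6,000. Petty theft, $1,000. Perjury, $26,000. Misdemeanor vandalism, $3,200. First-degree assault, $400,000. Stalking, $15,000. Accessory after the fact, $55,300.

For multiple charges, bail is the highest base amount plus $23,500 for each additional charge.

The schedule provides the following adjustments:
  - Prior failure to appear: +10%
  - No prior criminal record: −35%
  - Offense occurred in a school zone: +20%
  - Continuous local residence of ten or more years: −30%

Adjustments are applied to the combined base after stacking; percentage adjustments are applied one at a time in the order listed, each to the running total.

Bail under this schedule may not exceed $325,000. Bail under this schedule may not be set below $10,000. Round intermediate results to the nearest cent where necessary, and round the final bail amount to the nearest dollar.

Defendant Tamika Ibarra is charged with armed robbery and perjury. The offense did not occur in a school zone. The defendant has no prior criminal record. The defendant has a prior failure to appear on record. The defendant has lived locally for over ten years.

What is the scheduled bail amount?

$51,201

Base amounts from the schedule: armed robbery $78,800; perjury $26,000.
Stacking rule: highest base plus $23,500 per additional charge. Highest is armed robbery at $78,800; 1 additional charge → +$23,500. Combined base = $102,300.
Prior failure to appear (+10%): $102,300 × 1.1 = $112,530.
No prior criminal record (−35%): $112,530 × 0.65 = $73,144.50.
Continuous local residence of ten or more years (−30%): $73,144.50 × 0.7 = $51,201.15.
$51,201.15 is within the $325,000 maximum.
$51,201.15 is at or above the $10,000 minimum.
Rounded to the nearest dollar: $51,201.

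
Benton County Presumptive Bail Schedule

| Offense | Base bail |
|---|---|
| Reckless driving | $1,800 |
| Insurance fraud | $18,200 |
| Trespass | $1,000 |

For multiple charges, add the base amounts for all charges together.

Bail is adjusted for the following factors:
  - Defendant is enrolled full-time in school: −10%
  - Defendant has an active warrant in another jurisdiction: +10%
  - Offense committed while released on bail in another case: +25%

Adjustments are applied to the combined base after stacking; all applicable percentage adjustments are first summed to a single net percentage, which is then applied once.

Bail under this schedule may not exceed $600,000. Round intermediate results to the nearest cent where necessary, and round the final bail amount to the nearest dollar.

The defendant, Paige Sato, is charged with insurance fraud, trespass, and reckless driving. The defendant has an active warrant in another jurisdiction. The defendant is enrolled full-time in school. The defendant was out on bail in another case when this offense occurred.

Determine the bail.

$26,250

Base amounts from the schedule: insurance fraud $18,200; trespass $1,000; reckless driving $1,800.
Stacking rule: sum of all bases. $18,200 + $1,000 + $1,800 = $21,000.
Net percentage adjustment: −10% +10% +25% = +25%. $21,000 × 1.25 = $26,250.
$26,250 is within the $600,000 maximum.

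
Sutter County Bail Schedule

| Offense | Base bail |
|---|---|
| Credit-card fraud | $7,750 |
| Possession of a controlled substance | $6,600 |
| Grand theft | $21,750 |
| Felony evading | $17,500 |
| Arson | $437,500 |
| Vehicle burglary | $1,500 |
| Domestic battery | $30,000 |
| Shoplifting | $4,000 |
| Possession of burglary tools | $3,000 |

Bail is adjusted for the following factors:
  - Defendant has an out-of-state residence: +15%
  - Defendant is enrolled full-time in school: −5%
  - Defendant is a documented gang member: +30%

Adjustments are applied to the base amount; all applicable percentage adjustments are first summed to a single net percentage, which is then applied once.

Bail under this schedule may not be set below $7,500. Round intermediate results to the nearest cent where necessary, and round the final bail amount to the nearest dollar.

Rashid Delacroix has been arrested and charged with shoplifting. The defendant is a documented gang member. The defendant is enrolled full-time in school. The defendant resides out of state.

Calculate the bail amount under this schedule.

$7,500

Base amounts from the schedule: shoplifting $4,000.
Single charge. Combined base = $4,000.
Net percentage adjustment: +15% −5% +30% = +40%. $4,000 × 1.4 = $5,600.
Result $5,600 is below the minimum of $7,500; bail is set at the minimum $7,500.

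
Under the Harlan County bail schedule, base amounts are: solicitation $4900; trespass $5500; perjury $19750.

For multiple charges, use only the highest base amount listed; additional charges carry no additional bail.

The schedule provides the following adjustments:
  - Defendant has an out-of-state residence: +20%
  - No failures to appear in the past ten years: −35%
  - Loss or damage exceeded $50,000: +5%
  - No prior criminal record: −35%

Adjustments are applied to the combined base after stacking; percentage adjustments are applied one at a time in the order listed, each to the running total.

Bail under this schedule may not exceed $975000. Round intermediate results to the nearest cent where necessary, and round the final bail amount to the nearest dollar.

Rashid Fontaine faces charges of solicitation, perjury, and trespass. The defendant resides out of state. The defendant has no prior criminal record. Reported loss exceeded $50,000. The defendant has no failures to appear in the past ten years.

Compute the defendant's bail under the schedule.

Base amounts from the schedule: solicitation $4900; perjury $19750; trespass $5500.
Stacking rule: use the highest base only. Highest is perjury at $19750. Combined base = $19750.
Defendant has an out-of-state residence (+20%): $19750 × 1.2 = $23700.
No failures to appear in the past ten years (−35%): $23700 × 0.65 = $15405.
Loss or damage exceeded $50,000 (+5%): $15405 × 1.05 = $16175.25.
No prior criminal record (−35%): $16175.25 × 0.65 = $10513.91.
$10513.91 is within the $975000 maximum.
Rounded to the nearest dollar: $10514.

$10514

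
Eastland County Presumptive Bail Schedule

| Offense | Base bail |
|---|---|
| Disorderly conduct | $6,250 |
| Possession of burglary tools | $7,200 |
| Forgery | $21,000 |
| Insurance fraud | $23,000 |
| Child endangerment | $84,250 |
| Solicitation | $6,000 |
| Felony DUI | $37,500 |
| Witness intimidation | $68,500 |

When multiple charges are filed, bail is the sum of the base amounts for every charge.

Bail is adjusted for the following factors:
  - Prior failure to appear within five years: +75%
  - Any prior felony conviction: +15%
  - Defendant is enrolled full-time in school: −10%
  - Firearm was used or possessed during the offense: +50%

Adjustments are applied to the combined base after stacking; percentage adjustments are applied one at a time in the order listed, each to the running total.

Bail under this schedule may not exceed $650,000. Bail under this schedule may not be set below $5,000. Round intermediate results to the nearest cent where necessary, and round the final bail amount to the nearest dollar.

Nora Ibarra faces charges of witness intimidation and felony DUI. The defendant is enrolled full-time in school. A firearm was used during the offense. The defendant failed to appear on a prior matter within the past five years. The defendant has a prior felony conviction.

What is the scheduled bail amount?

$287,989

Base amounts from the schedule: witness intimidation $68,500; felony DUI $37,500.
Stacking rule: sum of all bases. $68,500 + $37,500 = $106,000.
Prior failure to appear within five years (+75%): $106,000 × 1.75 = $185,500.
Any prior felony conviction (+15%): $185,500 × 1.15 = $213,325.
Defendant is enrolled full-time in school (−10%): $213,325 × 0.9 = $191,992.50.
Firearm was used or possessed during the offense (+50%): $191,992.50 × 1.5 = $287,988.75.
$287,988.75 is within the $650,000 maximum.
$287,988.75 is at or above the $5,000 minimum.
Rounded to the nearest dollar: $287,989.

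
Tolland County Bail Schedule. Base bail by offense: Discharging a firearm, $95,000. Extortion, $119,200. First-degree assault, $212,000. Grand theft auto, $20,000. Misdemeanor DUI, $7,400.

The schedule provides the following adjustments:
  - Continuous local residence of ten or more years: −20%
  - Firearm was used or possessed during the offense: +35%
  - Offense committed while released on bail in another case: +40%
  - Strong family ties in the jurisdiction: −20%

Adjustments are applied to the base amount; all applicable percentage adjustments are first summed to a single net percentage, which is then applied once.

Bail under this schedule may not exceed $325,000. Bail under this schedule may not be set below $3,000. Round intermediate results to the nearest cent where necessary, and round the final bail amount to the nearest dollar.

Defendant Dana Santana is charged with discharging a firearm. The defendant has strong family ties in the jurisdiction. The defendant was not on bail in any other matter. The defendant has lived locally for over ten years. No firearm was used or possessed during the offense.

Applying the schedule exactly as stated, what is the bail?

$57,000

Base amounts from the schedule: discharging a firearm $95,000.
Single charge. Combined base = $95,000.
Net percentage adjustment: −20% −20% = −40%. $95,000 × 0.6 = $57,000.
$57,000 is within the $325,000 maximum.
$57,000 is at or above the $3,000 minimum.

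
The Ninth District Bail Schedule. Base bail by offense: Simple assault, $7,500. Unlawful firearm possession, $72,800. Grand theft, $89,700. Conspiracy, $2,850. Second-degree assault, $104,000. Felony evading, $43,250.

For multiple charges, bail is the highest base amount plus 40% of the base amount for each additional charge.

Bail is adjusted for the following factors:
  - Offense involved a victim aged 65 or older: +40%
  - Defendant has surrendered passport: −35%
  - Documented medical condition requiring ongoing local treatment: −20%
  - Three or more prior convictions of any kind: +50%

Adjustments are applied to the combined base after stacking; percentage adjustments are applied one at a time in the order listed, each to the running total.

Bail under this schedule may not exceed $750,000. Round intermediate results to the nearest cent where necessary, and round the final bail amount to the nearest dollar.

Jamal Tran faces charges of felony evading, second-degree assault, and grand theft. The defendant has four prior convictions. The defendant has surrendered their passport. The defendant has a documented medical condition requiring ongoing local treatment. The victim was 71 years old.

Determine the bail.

Base amounts from the schedule: felony evading $43,250; second-degree assault $104,000; grand theft $89,700.
Stacking rule: highest base plus 40% of each additional charge. Highest is second-degree assault at $104,000. Additional: $43,250 × 40% = $17,300; $89,700 × 40% = $35,880. Combined base = $104,000 + $53,180 = $157,180.
Offense involved a victim aged 65 or older (+40%): $157,180 × 1.4 = $220,052.
Defendant has surrendered passport (−35%): $220,052 × 0.65 = $143,033.80.
Documented medical condition requiring ongoing local treatment (−20%): $143,033.80 × 0.8 = $114,427.04.
Three or more prior convictions of any kind (+50%): $114,427.04 × 1.5 = $171,640.56.
$171,640.56 is within the $750,000 maximum.
Rounded to the nearest dollar: $171,641.

$171,641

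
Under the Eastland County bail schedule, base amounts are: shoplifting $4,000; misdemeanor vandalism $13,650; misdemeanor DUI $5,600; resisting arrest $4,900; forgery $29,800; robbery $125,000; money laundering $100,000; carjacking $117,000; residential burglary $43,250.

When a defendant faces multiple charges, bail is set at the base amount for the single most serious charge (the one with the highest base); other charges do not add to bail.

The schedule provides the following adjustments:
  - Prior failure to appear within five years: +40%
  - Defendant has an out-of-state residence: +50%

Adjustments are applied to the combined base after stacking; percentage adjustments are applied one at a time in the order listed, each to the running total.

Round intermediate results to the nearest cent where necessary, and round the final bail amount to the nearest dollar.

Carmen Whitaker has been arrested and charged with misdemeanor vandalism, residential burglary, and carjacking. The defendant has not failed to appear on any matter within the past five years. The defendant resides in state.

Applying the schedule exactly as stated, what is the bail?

$117,000

Base amounts from the schedule: misdemeanor vandalism $13,650; residential burglary $43,250; carjacking $117,000.
Stacking rule: use the highest base only. Highest is carjacking at $117,000. Combined base = $117,000.
No adjustment factors apply to this defendant.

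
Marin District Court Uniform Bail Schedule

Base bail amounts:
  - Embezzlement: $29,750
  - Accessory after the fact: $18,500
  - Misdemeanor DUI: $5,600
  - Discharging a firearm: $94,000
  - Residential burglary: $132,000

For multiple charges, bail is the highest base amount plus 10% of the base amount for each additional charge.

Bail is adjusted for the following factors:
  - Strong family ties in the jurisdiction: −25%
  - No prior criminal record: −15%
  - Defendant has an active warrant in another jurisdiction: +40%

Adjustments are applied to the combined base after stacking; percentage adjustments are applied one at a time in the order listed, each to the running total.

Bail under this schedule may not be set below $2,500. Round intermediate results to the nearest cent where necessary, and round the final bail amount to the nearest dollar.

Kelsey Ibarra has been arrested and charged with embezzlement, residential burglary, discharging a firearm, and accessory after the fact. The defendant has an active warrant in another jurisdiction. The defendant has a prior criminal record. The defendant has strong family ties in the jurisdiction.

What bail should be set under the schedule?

Base amounts from the schedule: embezzlement $29,750; residential burglary $132,000; discharging a firearm $94,000; accessory after the fact $18,500.
Stacking rule: highest base plus 10% of each additional charge. Highest is residential burglary at $132,000. Additional: $29,750 × 10% = $2,975; $94,000 × 10% = $9,400; $18,500 × 10% = $1,850. Combined base = $132,000 + $14,225 = $146,225.
Strong family ties in the jurisdiction (−25%): $146,225 × 0.75 = $109,668.75.
Defendant has an active warrant in another jurisdiction (+40%): $109,668.75 × 1.4 = $153,536.25.
$153,536.25 is at or above the $2,500 minimum.
Rounded to the nearest dollar: $153,536.

$153,536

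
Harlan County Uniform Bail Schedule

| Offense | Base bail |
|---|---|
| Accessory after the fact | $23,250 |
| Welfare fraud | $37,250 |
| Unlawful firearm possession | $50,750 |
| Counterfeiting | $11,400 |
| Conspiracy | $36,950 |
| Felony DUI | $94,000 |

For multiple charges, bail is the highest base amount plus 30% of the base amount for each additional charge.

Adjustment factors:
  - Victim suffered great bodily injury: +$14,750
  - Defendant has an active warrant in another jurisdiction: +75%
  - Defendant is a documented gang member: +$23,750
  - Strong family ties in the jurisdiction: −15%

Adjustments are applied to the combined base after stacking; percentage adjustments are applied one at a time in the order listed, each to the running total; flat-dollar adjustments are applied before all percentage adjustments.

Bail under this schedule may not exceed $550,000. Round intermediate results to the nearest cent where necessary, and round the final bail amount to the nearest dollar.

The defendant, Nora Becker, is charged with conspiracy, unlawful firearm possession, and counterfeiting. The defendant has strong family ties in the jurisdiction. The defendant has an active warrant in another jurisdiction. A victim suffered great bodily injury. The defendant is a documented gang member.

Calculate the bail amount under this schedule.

$154,336

Base amounts from the schedule: conspiracy $36,950; unlawful firearm possession $50,750; counterfeiting $11,400.
Stacking rule: highest base plus 30% of each additional charge. Highest is unlawful firearm possession at $50,750. Additional: $36,950 × 30% = $11,085; $11,400 × 30% = $3,420. Combined base = $50,750 + $14,505 = $65,255.
Victim suffered great bodily injury (+$14,750 flat): $65,255 + $14,750 = $80,005.
Defendant is a documented gang member (+$23,750 flat): $80,005 + $23,750 = $103,755.
Defendant has an active warrant in another jurisdiction (+75%): $103,755 × 1.75 = $181,571.25.
Strong family ties in the jurisdiction (−15%): $181,571.25 × 0.85 = $154,335.56.
$154,335.56 is within the $550,000 maximum.
Rounded to the nearest dollar: $154,336.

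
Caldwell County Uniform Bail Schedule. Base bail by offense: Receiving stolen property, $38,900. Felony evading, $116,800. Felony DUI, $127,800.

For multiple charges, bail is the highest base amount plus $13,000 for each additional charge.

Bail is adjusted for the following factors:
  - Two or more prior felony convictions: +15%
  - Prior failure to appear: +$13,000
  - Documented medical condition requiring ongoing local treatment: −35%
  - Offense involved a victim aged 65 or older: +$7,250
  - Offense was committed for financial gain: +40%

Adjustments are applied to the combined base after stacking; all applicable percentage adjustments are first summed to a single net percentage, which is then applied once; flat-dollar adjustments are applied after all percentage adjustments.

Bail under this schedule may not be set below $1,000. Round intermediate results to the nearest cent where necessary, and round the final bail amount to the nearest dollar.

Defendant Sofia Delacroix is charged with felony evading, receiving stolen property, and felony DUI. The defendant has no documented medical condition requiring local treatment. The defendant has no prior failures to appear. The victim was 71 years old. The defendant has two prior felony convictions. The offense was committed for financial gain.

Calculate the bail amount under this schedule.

$245,640

Base amounts from the schedule: felony evading $116,800; receiving stolen property $38,900; felony DUI $127,800.
Stacking rule: highest base plus $13,000 per additional charge. Highest is felony DUI at $127,800; 2 additional charges → +$26,000. Combined base = $153,800.
Net percentage adjustment: +15% +40% = +55%. $153,800 × 1.55 = $238,390.
Offense involved a victim aged 65 or older (+$7,250 flat): $238,390 + $7,250 = $245,640.
$245,640 is at or above the $1,000 minimum.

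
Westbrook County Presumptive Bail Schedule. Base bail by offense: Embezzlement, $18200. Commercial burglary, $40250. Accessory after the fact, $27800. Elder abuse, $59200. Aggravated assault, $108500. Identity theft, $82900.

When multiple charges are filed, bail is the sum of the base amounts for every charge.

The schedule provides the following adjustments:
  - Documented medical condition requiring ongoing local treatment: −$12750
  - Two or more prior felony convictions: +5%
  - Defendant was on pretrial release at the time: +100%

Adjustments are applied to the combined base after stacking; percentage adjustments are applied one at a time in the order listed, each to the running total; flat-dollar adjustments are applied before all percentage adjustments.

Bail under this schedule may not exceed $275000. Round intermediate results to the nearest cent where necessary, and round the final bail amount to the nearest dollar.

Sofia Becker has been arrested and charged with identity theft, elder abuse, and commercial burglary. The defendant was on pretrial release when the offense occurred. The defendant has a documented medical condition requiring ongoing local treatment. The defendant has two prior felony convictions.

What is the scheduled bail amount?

Base amounts from the schedule: identity theft $82900; elder abuse $59200; commercial burglary $40250.
Stacking rule: sum of all bases. $82900 + $59200 + $40250 = $182350.
Documented medical condition requiring ongoing local treatment (−$12750 flat): $182350 − $12750 = $169600.
Two or more prior felony convictions (+5%): $169600 × 1.05 = $178080.
Defendant was on pretrial release at the time (+100%): $178080 × 2 = $356160.
Result $356160 exceeds the maximum of $275000; bail is capped at $275000.

$275000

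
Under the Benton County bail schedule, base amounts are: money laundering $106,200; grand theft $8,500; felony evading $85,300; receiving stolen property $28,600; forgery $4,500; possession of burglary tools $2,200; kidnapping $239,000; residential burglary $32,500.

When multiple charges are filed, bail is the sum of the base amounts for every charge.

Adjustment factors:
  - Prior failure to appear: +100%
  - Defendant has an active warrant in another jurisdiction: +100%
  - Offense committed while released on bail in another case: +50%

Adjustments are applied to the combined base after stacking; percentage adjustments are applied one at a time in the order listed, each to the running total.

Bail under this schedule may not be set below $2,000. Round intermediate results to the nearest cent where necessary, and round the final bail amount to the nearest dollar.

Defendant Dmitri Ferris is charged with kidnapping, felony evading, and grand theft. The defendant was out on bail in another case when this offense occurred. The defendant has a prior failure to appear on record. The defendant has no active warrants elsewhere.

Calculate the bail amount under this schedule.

$998,400

Base amounts from the schedule: kidnapping $239,000; felony evading $85,300; grand theft $8,500.
Stacking rule: sum of all bases. $239,000 + $85,300 + $8,500 = $332,800.
Prior failure to appear (+100%): $332,800 × 2 = $665,600.
Offense committed while released on bail in another case (+50%): $665,600 × 1.5 = $998,400.
$998,400 is at or above the $2,000 minimum.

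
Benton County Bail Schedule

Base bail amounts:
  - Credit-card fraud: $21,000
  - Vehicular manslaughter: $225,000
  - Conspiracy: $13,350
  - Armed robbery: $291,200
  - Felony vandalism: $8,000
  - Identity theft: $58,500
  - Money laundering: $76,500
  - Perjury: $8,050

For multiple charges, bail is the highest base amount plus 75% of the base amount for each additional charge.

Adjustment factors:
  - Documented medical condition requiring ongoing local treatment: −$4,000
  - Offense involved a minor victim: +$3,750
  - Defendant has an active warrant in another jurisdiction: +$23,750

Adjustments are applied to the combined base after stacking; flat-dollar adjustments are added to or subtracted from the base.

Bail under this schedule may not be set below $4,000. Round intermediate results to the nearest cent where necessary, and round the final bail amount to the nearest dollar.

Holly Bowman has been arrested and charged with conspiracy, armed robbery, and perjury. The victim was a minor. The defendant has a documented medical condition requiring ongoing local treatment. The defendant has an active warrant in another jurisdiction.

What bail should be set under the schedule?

Base amounts from the schedule: conspiracy $13,350; armed robbery $291,200; perjury $8,050.
Stacking rule: highest base plus 75% of each additional charge. Highest is armed robbery at $291,200. Additional: $13,350 × 75% = $10,012.50; $8,050 × 75% = $6,037.50. Combined base = $291,200 + $16,050 = $307,250.
Documented medical condition requiring ongoing local treatment (−$4,000 flat): $307,250 − $4,000 = $303,250.
Offense involved a minor victim (+$3,750 flat): $303,250 + $3,750 = $307,000.
Defendant has an active warrant in another jurisdiction (+$23,750 flat): $307,000 + $23,750 = $330,750.
$330,750 is at or above the $4,000 minimum.

$330,750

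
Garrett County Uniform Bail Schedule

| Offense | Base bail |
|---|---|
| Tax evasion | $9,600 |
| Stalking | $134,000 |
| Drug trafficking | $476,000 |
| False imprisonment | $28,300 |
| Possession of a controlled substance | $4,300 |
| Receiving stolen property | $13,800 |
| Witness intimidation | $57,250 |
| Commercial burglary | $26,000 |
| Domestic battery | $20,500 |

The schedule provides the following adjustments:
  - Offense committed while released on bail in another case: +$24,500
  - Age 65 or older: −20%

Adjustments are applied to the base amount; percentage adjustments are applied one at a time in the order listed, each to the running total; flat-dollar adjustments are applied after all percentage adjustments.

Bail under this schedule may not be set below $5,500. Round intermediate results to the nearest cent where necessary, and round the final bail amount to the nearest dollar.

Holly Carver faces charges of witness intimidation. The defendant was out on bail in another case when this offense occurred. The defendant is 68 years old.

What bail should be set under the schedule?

Base amounts from the schedule: witness intimidation $57,250.
Single charge. Combined base = $57,250.
Age 65 or older (−20%): $57,250 × 0.8 = $45,800.
Offense committed while released on bail in another case (+$24,500 flat): $45,800 + $24,500 = $70,300.
$70,300 is at or above the $5,500 minimum.

$70,300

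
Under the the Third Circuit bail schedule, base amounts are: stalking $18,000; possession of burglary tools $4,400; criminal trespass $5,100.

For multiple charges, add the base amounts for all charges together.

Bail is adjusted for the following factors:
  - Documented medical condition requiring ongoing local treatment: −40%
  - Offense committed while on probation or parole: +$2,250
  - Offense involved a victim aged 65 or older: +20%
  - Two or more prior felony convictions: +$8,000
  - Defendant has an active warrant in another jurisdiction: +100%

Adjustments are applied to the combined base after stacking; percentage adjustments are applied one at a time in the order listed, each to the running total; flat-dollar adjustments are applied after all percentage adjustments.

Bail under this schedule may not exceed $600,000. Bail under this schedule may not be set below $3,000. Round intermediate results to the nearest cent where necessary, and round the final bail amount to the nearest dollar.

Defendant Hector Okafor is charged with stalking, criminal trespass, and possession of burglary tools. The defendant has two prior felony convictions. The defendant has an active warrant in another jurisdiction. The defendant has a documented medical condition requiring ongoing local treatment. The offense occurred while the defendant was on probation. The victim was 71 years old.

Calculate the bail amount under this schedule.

$49,850

Base amounts from the schedule: stalking $18,000; criminal trespass $5,100; possession of burglary tools $4,400.
Stacking rule: sum of all bases. $18,000 + $5,100 + $4,400 = $27,500.
Documented medical condition requiring ongoing local treatment (−40%): $27,500 × 0.6 = $16,500.
Offense involved a victim aged 65 or older (+20%): $16,500 × 1.2 = $19,800.
Defendant has an active warrant in another jurisdiction (+100%): $19,800 × 2 = $39,600.
Offense committed while on probation or parole (+$2,250 flat): $39,600 + $2,250 = $41,850.
Two or more prior felony convictions (+$8,000 flat): $41,850 + $8,000 = $49,850.
$49,850 is within the $600,000 maximum.
$49,850 is at or above the $3,000 minimum.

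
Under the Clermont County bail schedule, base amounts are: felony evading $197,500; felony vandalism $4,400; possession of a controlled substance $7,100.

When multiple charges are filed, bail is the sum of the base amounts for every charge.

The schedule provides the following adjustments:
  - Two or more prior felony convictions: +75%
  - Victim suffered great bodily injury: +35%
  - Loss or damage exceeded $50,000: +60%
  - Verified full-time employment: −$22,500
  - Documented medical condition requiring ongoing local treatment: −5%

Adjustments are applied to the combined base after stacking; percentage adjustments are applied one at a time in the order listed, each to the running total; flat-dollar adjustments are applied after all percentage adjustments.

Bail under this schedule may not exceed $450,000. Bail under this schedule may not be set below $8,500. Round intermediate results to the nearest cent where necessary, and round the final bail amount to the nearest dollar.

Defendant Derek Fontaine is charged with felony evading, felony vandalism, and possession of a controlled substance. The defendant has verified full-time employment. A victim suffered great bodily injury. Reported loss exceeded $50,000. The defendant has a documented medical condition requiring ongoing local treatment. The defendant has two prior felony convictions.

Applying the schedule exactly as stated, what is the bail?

$450,000

Base amounts from the schedule: felony evading $197,500; felony vandalism $4,400; possession of a controlled substance $7,100.
Stacking rule: sum of all bases. $197,500 + $4,400 + $7,100 = $209,000.
Two or more prior felony convictions (+75%): $209,000 × 1.75 = $365,750.
Victim suffered great bodily injury (+35%): $365,750 × 1.35 = $493,762.50.
Loss or damage exceeded $50,000 (+60%): $493,762.50 × 1.6 = $790,020.
Documented medical condition requiring ongoing local treatment (−5%): $790,020 × 0.95 = $750,519.
Verified full-time employment (−$22,500 flat): $750,519 − $22,500 = $728,019.
Result $728,019 exceeds the maximum of $450,000; bail is capped at $450,000.
$450,000 is at or above the $8,500 minimum.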